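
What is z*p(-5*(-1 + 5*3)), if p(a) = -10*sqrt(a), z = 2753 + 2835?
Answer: -55880*I*sqrt(70) ≈ -4.6753e+5*I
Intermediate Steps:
z = 5588
z*p(-5*(-1 + 5*3)) = 5588*(-10*I*sqrt(5)*sqrt(-1 + 5*3)) = 5588*(-10*I*sqrt(5)*sqrt(-1 + 15)) = 5588*(-10*I*sqrt(70)) = -55880*I*sqrt(70)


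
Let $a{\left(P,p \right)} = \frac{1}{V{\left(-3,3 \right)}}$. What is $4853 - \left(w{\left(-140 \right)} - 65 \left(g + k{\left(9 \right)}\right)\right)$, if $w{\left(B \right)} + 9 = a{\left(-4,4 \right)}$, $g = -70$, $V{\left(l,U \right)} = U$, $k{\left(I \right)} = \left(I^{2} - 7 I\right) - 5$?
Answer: $\frac{3470}{3} \approx 1156.7$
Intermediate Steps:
$k{\left(I \right)} = -5 + I^{2} - 7 I$
$a{\left(P,p \right)} = \frac{1}{3}$
$w{\left(B \right)} = - \frac{26}{3}$ ($w{\left(B \right)} = -9 + \frac{1}{3} = - \frac{26}{3}$)
$4853 - \left(w{\left(-140 \right)} - 65 \left(g + k{\left(9 \right)}\right)\right) = 4853 - \left(- \frac{26}{3} - 65 \left(-70 - \left(68 - 81\right)\right)\right) = 4853 - \left(- \frac{26}{3} - 65 \left(-70 - -13\right)\right) = 4853 - \left(- \frac{26}{3} - 65 \left(-70 + 13\right)\right) = 4853 - \left(- \frac{26}{3} - 65 \left(-57\right)\right) = 4853 - \left(- \frac{26}{3} - -3705\right) = 4853 - \left(- \frac{26}{3} + 3705\right) = 4853 - \frac{11089}{3} = \frac{3470}{3}$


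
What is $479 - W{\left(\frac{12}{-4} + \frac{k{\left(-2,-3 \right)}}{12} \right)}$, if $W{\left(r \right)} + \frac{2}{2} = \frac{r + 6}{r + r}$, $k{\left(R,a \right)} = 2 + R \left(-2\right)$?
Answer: $\frac{4807}{10} \approx 480.7$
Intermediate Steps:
$k{\left(R,a \right)} = 2 - 2 R$
$W{\left(r \right)} = -1 + \frac{6 + r}{2 r}$ ($W{\left(r \right)} = -1 + \frac{r + 6}{r + r} = -1 + \frac{6 + r}{2 r}$)
$479 - W{\left(\frac{12}{-4} + \frac{k{\left(-2,-3 \right)}}{12} \right)} = 479 - \frac{6 - \left(\frac{12}{-4} + \frac{2 - -4}{12}\right)}{2 \left(\frac{12}{-4} + \frac{2 - -4}{12}\right)} = 479 - \frac{6 - \left(12 \left(- \frac{1}{4}\right) + \left(2 + 4\right) \frac{1}{12}\right)}{2 \left(12 \left(- \frac{1}{4}\right) + \left(2 + 4\right) \frac{1}{12}\right)} = 479 - \frac{6 - \left(-3 + 6 \cdot \frac{1}{12}\right)}{2 \left(-3 + 6 \cdot \frac{1}{12}\right)} = 479 - \frac{6 - \left(-3 + \frac{1}{2}\right)}{2 \left(-3 + \frac{1}{2}\right)} = 479 - \frac{6 - - \frac{5}{2}}{2 \left(- \frac{5}{2}\right)} = 479 - \frac{1}{2} \left(- \frac{2}{5}\right) \left(6 + \frac{5}{2}\right) = 479 - \frac{1}{2} \left(- \frac{2}{5}\right) \frac{17}{2} = 479 - - \frac{17}{10} = 479 + \frac{17}{10} = \frac{4807}{10}$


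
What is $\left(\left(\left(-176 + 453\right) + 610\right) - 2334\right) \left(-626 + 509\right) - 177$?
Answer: $169122$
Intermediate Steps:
$\left(\left(\left(-176 + 453\right) + 610\right) - 2334\right) \left(-626 + 509\right) - 177 = \left(\left(277 + 610\right) - 2334\right) \left(-117\right) - 177 = \left(887 - 2334\right) \left(-117\right) - 177 = \left(-1447\right) \left(-117\right) - 177 = 169299 - 177 = 169122$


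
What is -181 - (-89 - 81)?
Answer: -11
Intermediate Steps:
-181 - (-89 - 81) = -181 - 1*(-170) = -181 + 170 = -11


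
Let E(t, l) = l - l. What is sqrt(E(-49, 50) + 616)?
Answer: 2*sqrt(154) ≈ 24.819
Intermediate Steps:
E(t, l) = 0
sqrt(E(-49, 50) + 616) = sqrt(0 + 616) = sqrt(616) = 2*sqrt(154)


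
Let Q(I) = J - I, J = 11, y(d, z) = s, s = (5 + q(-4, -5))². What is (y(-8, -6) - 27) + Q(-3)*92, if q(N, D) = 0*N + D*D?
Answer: 2161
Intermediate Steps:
q(N, D) = D² (q(N, D) = 0 + D² = D²)
s = 900 (s = (5 + (-5)²)² = (5 + 25)² = 30² = 900)
y(d, z) = 900
Q(I) = 11 - I
(y(-8, -6) - 27) + Q(-3)*92 = (900 - 27) + (11 - 1*(-3))*92 = 873 + (11 + 3)*92 = 873 + 14*92 = 873 + 1288 = 2161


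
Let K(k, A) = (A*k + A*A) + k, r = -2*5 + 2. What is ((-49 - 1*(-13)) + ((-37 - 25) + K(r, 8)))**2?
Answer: 11236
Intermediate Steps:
r = -8 (r = -10 + 2 = -8)
K(k, A) = k + A**2 + A*k (K(k, A) = (A*k + A**2) + k = (A**2 + A*k) + k = k + A**2 + A*k)
((-49 - 1*(-13)) + ((-37 - 25) + K(r, 8)))**2 = ((-49 - 1*(-13)) + ((-37 - 25) + (-8 + 8**2 + 8*(-8))))**2 = ((-49 + 13) + (-62 + (-8 + 64 - 64)))**2 = (-36 + (-62 - 8))**2 = (-36 - 70)**2 = (-106)**2 = 11236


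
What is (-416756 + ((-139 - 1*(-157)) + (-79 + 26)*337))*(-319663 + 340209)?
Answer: -8929271054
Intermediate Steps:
(-416756 + ((-139 - 1*(-157)) + (-79 + 26)*337))*(-319663 + 340209) = (-416756 + ((-139 + 157) - 53*337))*20546 = (-416756 + (18 - 17861))*20546 = (-416756 - 17843)*20546 = -434599*20546 = -8929271054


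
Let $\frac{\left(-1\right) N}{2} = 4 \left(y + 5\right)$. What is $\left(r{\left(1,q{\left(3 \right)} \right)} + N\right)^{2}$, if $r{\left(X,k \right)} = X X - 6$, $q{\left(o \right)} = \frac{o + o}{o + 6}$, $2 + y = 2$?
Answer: $2025$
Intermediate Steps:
$y = 0$ ($y = -2 + 2 = 0$)
$q{\left(o \right)} = \frac{2 o}{6 + o}$
$r{\left(X,k \right)} = -6 + X^{2}$ ($r{\left(X,k \right)} = X^{2} - 6 = -6 + X^{2}$)
$N = -40$ ($N = - 2 \cdot 4 \left(0 + 5\right) = - 2 \cdot 4 \cdot 5 = \left(-2\right) 20 = -40$)
$\left(r{\left(1,q{\left(3 \right)} \right)} + N\right)^{2} = \left(\left(-6 + 1^{2}\right) - 40\right)^{2} = \left(\left(-6 + 1\right) - 40\right)^{2} = \left(-5 - 40\right)^{2} = \left(-45\right)^{2} = 2025$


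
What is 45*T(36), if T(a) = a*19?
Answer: 30780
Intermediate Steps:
T(a) = 19*a
45*T(36) = 45*(19*36) = 45*684 = 30780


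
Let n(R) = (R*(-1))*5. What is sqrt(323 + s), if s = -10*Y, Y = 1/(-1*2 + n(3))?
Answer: sqrt(93517)/17 ≈ 17.989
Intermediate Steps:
n(R) = -5*R (n(R) = -R*5 = -5*R)
Y = -1/17 (Y = 1/(-1*2 - 5*3) = 1/(-2 - 15) = 1/(-17) = -1/17 ≈ -0.058824)
s = 10/17 (s = -10*(-1/17) = 10/17 ≈ 0.58823)
sqrt(323 + s) = sqrt(323 + 10/17) = sqrt(5501/17) = sqrt(93517)/17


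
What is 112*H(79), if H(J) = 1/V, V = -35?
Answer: -16/5 ≈ -3.2000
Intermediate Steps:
H(J) = -1/35 (H(J) = 1/(-35) = -1/35)
112*H(79) = 112*(-1/35) = -16/5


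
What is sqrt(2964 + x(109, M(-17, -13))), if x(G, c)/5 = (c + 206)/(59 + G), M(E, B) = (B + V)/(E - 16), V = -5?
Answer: 2*sqrt(39622506)/231 ≈ 54.499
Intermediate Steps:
M(E, B) = (-5 + B)/(-16 + E) (M(E, B) = (B - 5)/(E - 16) = (-5 + B)/(-16 + E))
x(G, c) = 5*(206 + c)/(59 + G) (x(G, c) = 5*((c + 206)/(59 + G)) = 5*((206 + c)/(59 + G)) = 5*(206 + c)/(59 + G))
sqrt(2964 + x(109, M(-17, -13))) = sqrt(2964 + 5*(206 + (-5 - 13)/(-16 - 17))/(59 + 109)) = sqrt(2964 + 5*(206 - 18/(-33))/168) = sqrt(2964 + 5*(1/168)*(206 - 1/33*(-18))) = sqrt(2964 + 5*(1/168)*(206 + 6/11)) = sqrt(2964 + 5*(1/168)*(2272/11)) = sqrt(2964 + 1420/231) = sqrt(686104/231) = 2*sqrt(39622506)/231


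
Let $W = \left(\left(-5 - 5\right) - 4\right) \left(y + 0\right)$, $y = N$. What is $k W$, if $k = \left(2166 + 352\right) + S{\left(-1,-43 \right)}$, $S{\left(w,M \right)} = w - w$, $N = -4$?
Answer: $141008$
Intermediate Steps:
$S{\left(w,M \right)} = 0$
$y = -4$
$k = 2518$ ($k = \left(2166 + 352\right) + 0 = 2518 + 0 = 2518$)
$W = 56$ ($W = \left(\left(-5 - 5\right) - 4\right) \left(-4 + 0\right) = \left(-10 - 4\right) \left(-4\right) = \left(-14\right) \left(-4\right) = 56$)
$k W = 2518 \cdot 56 = 141008$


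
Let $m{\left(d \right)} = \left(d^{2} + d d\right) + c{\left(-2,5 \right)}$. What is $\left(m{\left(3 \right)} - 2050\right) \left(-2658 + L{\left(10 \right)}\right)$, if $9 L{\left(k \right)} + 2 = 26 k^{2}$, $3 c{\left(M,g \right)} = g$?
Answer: $\frac{43294828}{9} \approx 4.8105 \cdot 10^{6}$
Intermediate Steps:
$c{\left(M,g \right)} = \frac{g}{3}$
$m{\left(d \right)} = \frac{5}{3} + 2 d^{2}$ ($m{\left(d \right)} = \left(d^{2} + d d\right) + \frac{1}{3} \cdot 5 = \left(d^{2} + d^{2}\right) + \frac{5}{3} = 2 d^{2} + \frac{5}{3} = \frac{5}{3} + 2 d^{2}$)
$L{\left(k \right)} = - \frac{2}{9} + \frac{26 k^{2}}{9}$
$\left(m{\left(3 \right)} - 2050\right) \left(-2658 + L{\left(10 \right)}\right) = \left(\left(\frac{5}{3} + 2 \cdot 3^{2}\right) - 2050\right) \left(-2658 - \left(\frac{2}{9} - \frac{26 \cdot 10^{2}}{9}\right)\right) = \left(\left(\frac{5}{3} + 2 \cdot 9\right) - 2050\right) \left(-2658 + \left(- \frac{2}{9} + \frac{26}{9} \cdot 100\right)\right) = \left(\left(\frac{5}{3} + 18\right) - 2050\right) \left(-2658 + \left(- \frac{2}{9} + \frac{2600}{9}\right)\right) = \left(\frac{59}{3} - 2050\right) \left(-2658 + \frac{866}{3}\right) = \left(- \frac{6091}{3}\right) \left(- \frac{7108}{3}\right) = \frac{43294828}{9}$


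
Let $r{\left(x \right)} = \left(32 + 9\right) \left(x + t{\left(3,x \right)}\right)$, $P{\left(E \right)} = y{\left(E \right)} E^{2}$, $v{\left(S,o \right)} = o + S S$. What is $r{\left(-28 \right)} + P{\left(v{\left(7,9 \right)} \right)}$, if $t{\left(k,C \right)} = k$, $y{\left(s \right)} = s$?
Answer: $194087$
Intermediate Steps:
$v{\left(S,o \right)} = o + S^{2}$
$P{\left(E \right)} = E^{3}$ ($P{\left(E \right)} = E E^{2} = E^{3}$)
$r{\left(x \right)} = 123 + 41 x$ ($r{\left(x \right)} = \left(32 + 9\right) \left(x + 3\right) = 41 \left(3 + x\right) = 123 + 41 x$)
$r{\left(-28 \right)} + P{\left(v{\left(7,9 \right)} \right)} = \left(123 + 41 \left(-28\right)\right) + \left(9 + 7^{2}\right)^{3} = \left(123 - 1148\right) + \left(9 + 49\right)^{3} = -1025 + 58^{3} = -1025 + 195112 = 194087$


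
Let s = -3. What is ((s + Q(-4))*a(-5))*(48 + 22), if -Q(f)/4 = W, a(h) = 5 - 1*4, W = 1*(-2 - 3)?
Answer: 1190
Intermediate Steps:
W = -5 (W = 1*(-5) = -5)
a(h) = 1 (a(h) = 5 - 4 = 1)
Q(f) = 20 (Q(f) = -4*(-5) = 20)
((s + Q(-4))*a(-5))*(48 + 22) = ((-3 + 20)*1)*(48 + 22) = (17*1)*70 = 17*70 = 1190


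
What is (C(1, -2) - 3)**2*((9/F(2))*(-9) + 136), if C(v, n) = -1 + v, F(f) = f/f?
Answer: 495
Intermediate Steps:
F(f) = 1
(C(1, -2) - 3)**2*((9/F(2))*(-9) + 136) = ((-1 + 1) - 3)**2*((9/1)*(-9) + 136) = (0 - 3)**2*((9*1)*(-9) + 136) = (-3)**2*(9*(-9) + 136) = 9*(-81 + 136) = 9*55 = 495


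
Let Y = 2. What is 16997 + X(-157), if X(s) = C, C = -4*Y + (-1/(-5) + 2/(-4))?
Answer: 169887/10 ≈ 16989.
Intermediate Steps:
C = -83/10 (C = -4*2 + (-1/(-5) + 2/(-4)) = -8 + (-1*(-1/5) + 2*(-1/4)) = -8 + (1/5 - 1/2) = -8 - 3/10 = -83/10 ≈ -8.3000)
X(s) = -83/10
16997 + X(-157) = 16997 - 83/10 = 169887/10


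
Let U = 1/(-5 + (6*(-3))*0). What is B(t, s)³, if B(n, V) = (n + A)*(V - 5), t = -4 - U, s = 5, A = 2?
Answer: 0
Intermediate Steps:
U = -⅕ (U = 1/(-5 - 18*0) = 1/(-5 + 0) = 1/(-5) = -⅕ ≈ -0.20000)
t = -19/5 (t = -4 - 1*(-⅕) = -4 + ⅕ = -19/5 ≈ -3.8000)
B(n, V) = (-5 + V)*(2 + n) (B(n, V) = (n + 2)*(V - 5) = (2 + n)*(-5 + V) = (-5 + V)*(2 + n))
B(t, s)³ = (-10 - 5*(-19/5) + 2*5 + 5*(-19/5))³ = (-10 + 19 + 10 - 19)³ = 0³ = 0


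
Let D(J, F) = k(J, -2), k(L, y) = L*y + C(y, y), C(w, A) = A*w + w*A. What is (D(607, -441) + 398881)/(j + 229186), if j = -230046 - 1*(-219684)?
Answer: 397675/218824 ≈ 1.8173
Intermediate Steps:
C(w, A) = 2*A*w (C(w, A) = A*w + A*w = 2*A*w)
k(L, y) = 2*y**2 + L*y (k(L, y) = L*y + 2*y*y = L*y + 2*y**2 = 2*y**2 + L*y)
D(J, F) = 8 - 2*J (D(J, F) = -2*(J + 2*(-2)) = -2*(J - 4) = -2*(-4 + J) = 8 - 2*J)
j = -10362 (j = -230046 + 219684 = -10362)
(D(607, -441) + 398881)/(j + 229186) = ((8 - 2*607) + 398881)/(-10362 + 229186) = ((8 - 1214) + 398881)/218824 = (-1206 + 398881)*(1/218824) = 397675*(1/218824) = 397675/218824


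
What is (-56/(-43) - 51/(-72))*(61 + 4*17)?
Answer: 2075/8 ≈ 259.38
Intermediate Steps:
(-56/(-43) - 51/(-72))*(61 + 4*17) = (-56*(-1/43) - 51*(-1/72))*(61 + 68) = (56/43 + 17/24)*129 = (2075/1032)*129 = 2075/8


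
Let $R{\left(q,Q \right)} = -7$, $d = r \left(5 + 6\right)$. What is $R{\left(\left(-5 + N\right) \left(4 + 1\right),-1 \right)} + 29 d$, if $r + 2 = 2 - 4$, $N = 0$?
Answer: $-1283$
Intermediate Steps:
$r = -4$ ($r = -2 + \left(2 - 4\right) = -2 - 2 = -4$)
$d = -44$ ($d = - 4 \left(5 + 6\right) = \left(-4\right) 11 = -44$)
$R{\left(\left(-5 + N\right) \left(4 + 1\right),-1 \right)} + 29 d = -7 + 29 \left(-44\right) = -7 - 1276 = -1283$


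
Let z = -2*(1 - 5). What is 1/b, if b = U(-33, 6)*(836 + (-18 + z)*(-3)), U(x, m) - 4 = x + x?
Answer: -1/53692 ≈ -1.8625e-5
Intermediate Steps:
U(x, m) = 4 + 2*x (U(x, m) = 4 + (x + x) = 4 + 2*x)
z = 8 (z = -2*(-4) = 8)
b = -53692 (b = (4 + 2*(-33))*(836 + (-18 + 8)*(-3)) = (4 - 66)*(836 - 10*(-3)) = -62*(836 + 30) = -62*866 = -53692)
1/b = 1/(-53692) = -1/53692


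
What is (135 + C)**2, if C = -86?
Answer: 2401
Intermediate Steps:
(135 + C)**2 = (135 - 86)**2 = 49**2 = 2401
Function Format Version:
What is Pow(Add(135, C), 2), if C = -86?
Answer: 2401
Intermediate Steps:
Pow(Add(135, C), 2) = Pow(Add(135, -86), 2) = Pow(49, 2) = 2401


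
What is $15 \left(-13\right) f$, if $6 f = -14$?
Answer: $455$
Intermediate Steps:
$f = - \frac{7}{3}$ ($f = \frac{1}{6} \left(-14\right) = - \frac{7}{3} \approx -2.3333$)
$15 \left(-13\right) f = 15 \left(-13\right) \left(- \frac{7}{3}\right) = \left(-195\right) \left(- \frac{7}{3}\right) = 455$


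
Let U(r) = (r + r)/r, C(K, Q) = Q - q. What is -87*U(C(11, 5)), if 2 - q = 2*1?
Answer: -174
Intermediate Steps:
q = 0 (q = 2 - 2 = 0)
C(K, Q) = Q (C(K, Q) = Q - 1*0 = Q + 0 = Q)
U(r) = 2 (U(r) = (2*r)/r = 2)
-87*U(C(11, 5)) = -87*2 = -174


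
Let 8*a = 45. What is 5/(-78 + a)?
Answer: -40/579 ≈ -0.069085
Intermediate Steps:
a = 45/8 (a = (⅛)*45 = 45/8 ≈ 5.6250)
5/(-78 + a) = 5/(-78 + 45/8) = 5/(-579/8) = 5*(-8/579) = -40/579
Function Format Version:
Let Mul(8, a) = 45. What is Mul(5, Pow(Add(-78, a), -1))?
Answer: Rational(-40, 579) ≈ -0.069085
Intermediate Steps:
a = Rational(45, 8) (a = Mul(Rational(1, 8), 45) = Rational(45, 8) ≈ 5.6250)
Mul(5, Pow(Add(-78, a), -1)) = Mul(5, Pow(Add(-78, Rational(45, 8)), -1)) = Mul(5, Pow(Rational(-579, 8), -1)) = Mul(5, Rational(-8, 579)) = Rational(-40, 579)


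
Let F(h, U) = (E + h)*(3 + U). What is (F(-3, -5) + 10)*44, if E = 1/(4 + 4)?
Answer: 693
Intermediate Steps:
E = ⅛ (E = 1/8 = ⅛ ≈ 0.12500)
F(h, U) = (3 + U)*(⅛ + h) (F(h, U) = (⅛ + h)*(3 + U) = (3 + U)*(⅛ + h))
(F(-3, -5) + 10)*44 = ((3/8 + 3*(-3) + (⅛)*(-5) - 5*(-3)) + 10)*44 = ((3/8 - 9 - 5/8 + 15) + 10)*44 = (23/4 + 10)*44 = (63/4)*44 = 693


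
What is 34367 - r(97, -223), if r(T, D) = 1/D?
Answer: 7663842/223 ≈ 34367.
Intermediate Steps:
34367 - r(97, -223) = 34367 - 1/(-223) = 34367 - 1*(-1/223) = 34367 + 1/223 = 7663842/223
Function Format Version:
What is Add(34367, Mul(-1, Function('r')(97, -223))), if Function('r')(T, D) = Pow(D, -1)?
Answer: Rational(7663842, 223) ≈ 34367.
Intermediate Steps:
Add(34367, Mul(-1, Function('r')(97, -223))) = Add(34367, Mul(-1, Pow(-223, -1))) = Add(34367, Mul(-1, Rational(-1, 223))) = Add(34367, Rational(1, 223)) = Rational(7663842, 223)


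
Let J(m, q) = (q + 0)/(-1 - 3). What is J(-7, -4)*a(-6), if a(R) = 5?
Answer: 5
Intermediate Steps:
J(m, q) = -q/4 (J(m, q) = q/(-4) = q*(-¼) = -q/4)
J(-7, -4)*a(-6) = -¼*(-4)*5 = 1*5 = 5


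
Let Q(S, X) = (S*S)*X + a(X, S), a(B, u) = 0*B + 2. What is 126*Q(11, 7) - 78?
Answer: 106896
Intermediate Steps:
a(B, u) = 2 (a(B, u) = 0 + 2 = 2)
Q(S, X) = 2 + X*S² (Q(S, X) = (S*S)*X + 2 = S²*X + 2 = X*S² + 2 = 2 + X*S²)
126*Q(11, 7) - 78 = 126*(2 + 7*11²) - 78 = 126*(2 + 7*121) - 78 = 126*(2 + 847) - 78 = 126*849 - 78 = 106974 - 78 = 106896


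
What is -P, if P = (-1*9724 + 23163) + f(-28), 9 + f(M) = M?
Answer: -13402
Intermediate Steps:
f(M) = -9 + M
P = 13402 (P = (-1*9724 + 23163) + (-9 - 28) = (-9724 + 23163) - 37 = 13439 - 37 = 13402)
-P = -1*13402 = -13402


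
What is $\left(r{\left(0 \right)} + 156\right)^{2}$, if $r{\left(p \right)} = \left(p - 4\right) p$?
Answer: $24336$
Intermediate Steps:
$r{\left(p \right)} = p \left(-4 + p\right)$ ($r{\left(p \right)} = \left(-4 + p\right) p = p \left(-4 + p\right)$)
$\left(r{\left(0 \right)} + 156\right)^{2} = \left(0 \left(-4 + 0\right) + 156\right)^{2} = \left(0 \left(-4\right) + 156\right)^{2} = \left(0 + 156\right)^{2} = 156^{2} = 24336$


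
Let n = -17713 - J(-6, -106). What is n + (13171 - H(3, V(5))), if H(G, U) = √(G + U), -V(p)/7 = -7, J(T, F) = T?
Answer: -4536 - 2*√13 ≈ -4543.2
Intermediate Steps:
V(p) = 49 (V(p) = -7*(-7) = 49)
n = -17707 (n = -17713 - 1*(-6) = -17713 + 6 = -17707)
n + (13171 - H(3, V(5))) = -17707 + (13171 - √(3 + 49)) = -17707 + (13171 - √52) = -17707 + (13171 - 2*√13) = -4536 - 2*√13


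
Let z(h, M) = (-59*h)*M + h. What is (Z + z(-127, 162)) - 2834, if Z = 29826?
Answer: 1240731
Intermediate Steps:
z(h, M) = h - 59*M*h (z(h, M) = -59*M*h + h = h - 59*M*h)
(Z + z(-127, 162)) - 2834 = (29826 - 127*(1 - 59*162)) - 2834 = (29826 - 127*(1 - 9558)) - 2834 = (29826 - 127*(-9557)) - 2834 = (29826 + 1213739) - 2834 = 1243565 - 2834 = 1240731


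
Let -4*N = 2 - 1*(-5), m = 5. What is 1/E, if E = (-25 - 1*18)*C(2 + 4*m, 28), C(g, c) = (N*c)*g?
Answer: 1/46354 ≈ 2.1573e-5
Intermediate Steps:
N = -7/4 (N = -(2 - 1*(-5))/4 = -(2 + 5)/4 = -¼*7 = -7/4 ≈ -1.7500)
C(g, c) = -7*c*g/4 (C(g, c) = (-7*c/4)*g = -7*c*g/4)
E = 46354 (E = (-25 - 1*18)*(-7/4*28*(2 + 4*5)) = (-25 - 18)*(-7/4*28*(2 + 20)) = -(-301)*28*22/4 = -43*(-1078) = 46354)
1/E = 1/46354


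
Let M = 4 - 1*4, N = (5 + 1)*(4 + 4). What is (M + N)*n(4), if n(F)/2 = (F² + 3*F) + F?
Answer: 3072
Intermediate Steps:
N = 48 (N = 6*8 = 48)
n(F) = 2*F² + 8*F (n(F) = 2*((F² + 3*F) + F) = 2*(F² + 4*F) = 2*F² + 8*F)
M = 0 (M = 4 - 4 = 0)
(M + N)*n(4) = (0 + 48)*(2*4*(4 + 4)) = 48*(2*4*8) = 48*64 = 3072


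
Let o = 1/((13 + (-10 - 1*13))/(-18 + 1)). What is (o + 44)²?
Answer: 208849/100 ≈ 2088.5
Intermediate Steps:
o = 17/10 (o = 1/((13 + (-10 - 13))/(-17)) = 1/((13 - 23)*(-1/17)) = 1/(-10*(-1/17)) = 1/(10/17) = 17/10 ≈ 1.7000)
(o + 44)² = (17/10 + 44)² = (457/10)² = 208849/100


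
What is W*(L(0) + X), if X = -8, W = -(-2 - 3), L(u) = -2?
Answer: -50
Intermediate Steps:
W = 5 (W = -1*(-5) = 5)
W*(L(0) + X) = 5*(-2 - 8) = 5*(-10) = -50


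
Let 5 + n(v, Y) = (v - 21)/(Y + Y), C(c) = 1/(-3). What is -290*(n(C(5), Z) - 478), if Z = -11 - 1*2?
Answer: 5453450/39 ≈ 1.3983e+5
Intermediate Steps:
C(c) = -1/3
Z = -13 (Z = -11 - 2 = -13)
n(v, Y) = -5 + (-21 + v)/(2*Y) (n(v, Y) = -5 + (v - 21)/(Y + Y) = -5 + (-21 + v)/((2*Y)) = -5 + (-21 + v)*(1/(2*Y)) = -5 + (-21 + v)/(2*Y))
-290*(n(C(5), Z) - 478) = -290*((1/2)*(-21 - 1/3 - 10*(-13))/(-13) - 478) = -290*((1/2)*(-1/13)*(-21 - 1/3 + 130) - 478) = -290*((1/2)*(-1/13)*(326/3) - 478) = -290*(-163/39 - 478) = -290*(-18805/39) = 5453450/39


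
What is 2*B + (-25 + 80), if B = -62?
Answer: -69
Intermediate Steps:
2*B + (-25 + 80) = 2*(-62) + (-25 + 80) = -124 + 55 = -69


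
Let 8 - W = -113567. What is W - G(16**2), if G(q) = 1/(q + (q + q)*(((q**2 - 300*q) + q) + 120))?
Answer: 633112480001/5574400 ≈ 1.1358e+5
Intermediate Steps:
W = 113575 (W = 8 - 1*(-113567) = 8 + 113567 = 113575)
G(q) = 1/(q + 2*q*(120 + q**2 - 299*q)) (G(q) = 1/(q + (2*q)*((q**2 - 299*q) + 120)) = 1/(q + (2*q)*(120 + q**2 - 299*q)) = 1/(q + 2*q*(120 + q**2 - 299*q)))
W - G(16**2) = 113575 - 1/((16**2)*(241 - 598*16**2 + 2*(16**2)**2)) = 113575 - 1/(256*(241 - 598*256 + 2*256**2)) = 113575 - 1/(256*(241 - 153088 + 2*65536)) = 113575 - 1/(256*(241 - 153088 + 131072)) = 113575 - 1/(256*(-21775)) = 113575 - (-1)/(256*21775) = 113575 - 1*(-1/5574400) = 113575 + 1/5574400 = 633112480001/5574400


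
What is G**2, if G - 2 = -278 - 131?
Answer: 165649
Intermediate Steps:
G = -407 (G = 2 + (-278 - 131) = 2 - 409 = -407)
G**2 = (-407)**2 = 165649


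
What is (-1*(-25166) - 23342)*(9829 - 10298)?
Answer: -855456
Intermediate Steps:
(-1*(-25166) - 23342)*(9829 - 10298) = (25166 - 23342)*(-469) = 1824*(-469) = -855456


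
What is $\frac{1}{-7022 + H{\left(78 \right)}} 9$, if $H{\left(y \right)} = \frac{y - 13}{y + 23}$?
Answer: $- \frac{909}{709157} \approx -0.0012818$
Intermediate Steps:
$H{\left(y \right)} = \frac{-13 + y}{23 + y}$
$\frac{1}{-7022 + H{\left(78 \right)}} 9 = \frac{1}{-7022 + \frac{-13 + 78}{23 + 78}} \cdot 9 = \frac{1}{-7022 + \frac{1}{101} \cdot 65} \cdot 9 = \frac{1}{-7022 + \frac{65}{101}} \cdot 9 = \frac{1}{- \frac{709157}{101}} \cdot 9 = \left(- \frac{101}{709157}\right) 9 = - \frac{909}{709157}$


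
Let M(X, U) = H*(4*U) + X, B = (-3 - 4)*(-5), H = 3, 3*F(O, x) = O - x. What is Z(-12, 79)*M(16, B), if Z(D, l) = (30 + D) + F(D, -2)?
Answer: 19184/3 ≈ 6394.7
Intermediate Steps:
F(O, x) = -x/3 + O/3 (F(O, x) = (O - x)/3 = -x/3 + O/3)
Z(D, l) = 92/3 + 4*D/3 (Z(D, l) = (30 + D) + (-⅓*(-2) + D/3) = (30 + D) + (⅔ + D/3) = 92/3 + 4*D/3)
B = 35 (B = -7*(-5) = 35)
M(X, U) = X + 12*U (M(X, U) = 3*(4*U) + X = 12*U + X = X + 12*U)
Z(-12, 79)*M(16, B) = (92/3 + (4/3)*(-12))*(16 + 12*35) = (92/3 - 16)*(16 + 420) = (44/3)*436 = 19184/3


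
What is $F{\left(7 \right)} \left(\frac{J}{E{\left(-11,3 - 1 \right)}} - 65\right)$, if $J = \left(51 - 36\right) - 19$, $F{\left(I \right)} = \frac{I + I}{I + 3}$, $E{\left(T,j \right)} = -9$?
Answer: $- \frac{4067}{45} \approx -90.378$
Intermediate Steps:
$F{\left(I \right)} = \frac{2 I}{3 + I}$
$J = -4$ ($J = 15 - 19 = -4$)
$F{\left(7 \right)} \left(\frac{J}{E{\left(-11,3 - 1 \right)}} - 65\right) = 2 \cdot 7 \frac{1}{3 + 7} \left(- \frac{4}{-9} - 65\right) = 2 \cdot 7 \cdot \frac{1}{10} \left(\left(-4\right) \left(- \frac{1}{9}\right) - 65\right) = 2 \cdot 7 \cdot \frac{1}{10} \left(\frac{4}{9} - 65\right) = \frac{7}{5} \left(- \frac{581}{9}\right) = - \frac{4067}{45}$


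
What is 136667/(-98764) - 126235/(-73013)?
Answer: 2489005869/7211055932 ≈ 0.34517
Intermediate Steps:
136667/(-98764) - 126235/(-73013) = 136667*(-1/98764) - 126235*(-1/73013) = -136667/98764 + 126235/73013 = 2489005869/7211055932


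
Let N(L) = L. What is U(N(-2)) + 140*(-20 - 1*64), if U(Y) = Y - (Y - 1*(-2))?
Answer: -11762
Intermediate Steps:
U(Y) = -2 (U(Y) = Y - (Y + 2) = Y - (2 + Y) = Y + (-2 - Y) = -2)
U(N(-2)) + 140*(-20 - 1*64) = -2 + 140*(-20 - 1*64) = -2 + 140*(-20 - 64) = -2 + 140*(-84) = -2 - 11760 = -11762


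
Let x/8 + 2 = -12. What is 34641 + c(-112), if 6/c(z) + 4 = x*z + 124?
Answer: 219346815/6332 ≈ 34641.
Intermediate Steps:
x = -112 (x = -16 + 8*(-12) = -16 - 96 = -112)
c(z) = 6/(120 - 112*z) (c(z) = 6/(-4 + (-112*z + 124)) = 6/(-4 + (124 - 112*z)) = 6/(120 - 112*z))
34641 + c(-112) = 34641 - 3/(-60 + 56*(-112)) = 34641 - 3/(-60 - 6272) = 34641 - 3/(-6332) = 34641 - 3*(-1/6332) = 34641 + 3/6332 = 219346815/6332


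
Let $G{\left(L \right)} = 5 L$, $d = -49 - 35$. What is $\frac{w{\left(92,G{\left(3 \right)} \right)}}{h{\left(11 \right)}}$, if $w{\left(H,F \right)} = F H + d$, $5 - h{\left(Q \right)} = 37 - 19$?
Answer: $- \frac{1296}{13} \approx -99.692$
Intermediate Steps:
$h{\left(Q \right)} = -13$ ($h{\left(Q \right)} = 5 - \left(37 - 19\right) = 5 - 18 = -13$)
$d = -84$ ($d = -49 - 35 = -84$)
$w{\left(H,F \right)} = -84 + F H$ ($w{\left(H,F \right)} = F H - 84 = -84 + F H$)
$\frac{w{\left(92,G{\left(3 \right)} \right)}}{h{\left(11 \right)}} = \frac{-84 + 5 \cdot 3 \cdot 92}{-13} = \left(-84 + 15 \cdot 92\right) \left(- \frac{1}{13}\right) = \left(-84 + 1380\right) \left(- \frac{1}{13}\right) = 1296 \left(- \frac{1}{13}\right) = - \frac{1296}{13}$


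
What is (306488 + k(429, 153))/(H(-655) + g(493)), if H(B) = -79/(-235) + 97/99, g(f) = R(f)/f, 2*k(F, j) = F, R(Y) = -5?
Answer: 7035537591225/29954726 ≈ 2.3487e+5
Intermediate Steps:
k(F, j) = F/2
g(f) = -5/f
H(B) = 30616/23265 (H(B) = -79*(-1/235) + 97*(1/99) = 79/235 + 97/99 = 30616/23265)
(306488 + k(429, 153))/(H(-655) + g(493)) = (306488 + (½)*429)/(30616/23265 - 5/493) = (306488 + 429/2)/(30616/23265 - 5*1/493) = 613405/(2*(30616/23265 - 5/493)) = 613405/(2*(14977363/11469645)) = (613405/2)*(11469645/14977363) = 7035537591225/29954726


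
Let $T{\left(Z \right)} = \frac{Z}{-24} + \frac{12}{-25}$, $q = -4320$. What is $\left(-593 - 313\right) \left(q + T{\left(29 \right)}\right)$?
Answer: $\frac{391544963}{100} \approx 3.9154 \cdot 10^{6}$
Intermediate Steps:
$T{\left(Z \right)} = - \frac{12}{25} - \frac{Z}{24}$ ($T{\left(Z \right)} = Z \left(- \frac{1}{24}\right) + 12 \left(- \frac{1}{25}\right) = - \frac{Z}{24} - \frac{12}{25} = - \frac{12}{25} - \frac{Z}{24}$)
$\left(-593 - 313\right) \left(q + T{\left(29 \right)}\right) = \left(-593 - 313\right) \left(-4320 - \frac{1013}{600}\right) = - 906 \left(-4320 - \frac{1013}{600}\right) = \left(-906\right) \left(- \frac{2593013}{600}\right) = \frac{391544963}{100}$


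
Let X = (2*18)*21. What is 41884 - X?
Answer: 41128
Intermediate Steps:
X = 756 (X = 36*21 = 756)
41884 - X = 41884 - 1*756 = 41884 - 756 = 41128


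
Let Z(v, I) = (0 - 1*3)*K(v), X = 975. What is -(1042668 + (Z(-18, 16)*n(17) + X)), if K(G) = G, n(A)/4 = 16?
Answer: -1047099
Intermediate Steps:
n(A) = 64 (n(A) = 4*16 = 64)
Z(v, I) = -3*v (Z(v, I) = (0 - 1*3)*v = (0 - 3)*v = -3*v)
-(1042668 + (Z(-18, 16)*n(17) + X)) = -(1042668 + (-3*(-18)*64 + 975)) = -(1042668 + (54*64 + 975)) = -(1042668 + (3456 + 975)) = -(1042668 + 4431) = -1*1047099 = -1047099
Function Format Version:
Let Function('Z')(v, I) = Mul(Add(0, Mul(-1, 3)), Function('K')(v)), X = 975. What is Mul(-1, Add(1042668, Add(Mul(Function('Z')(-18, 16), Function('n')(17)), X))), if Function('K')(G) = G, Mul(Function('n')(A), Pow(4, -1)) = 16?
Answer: -1047099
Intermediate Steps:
Function('n')(A) = 64 (Function('n')(A) = Mul(4, 16) = 64)
Function('Z')(v, I) = Mul(-3, v) (Function('Z')(v, I) = Mul(Add(0, Mul(-1, 3)), v) = Mul(Add(0, -3), v) = Mul(-3, v))
Mul(-1, Add(1042668, Add(Mul(Function('Z')(-18, 16), Function('n')(17)), X))) = Mul(-1, Add(1042668, Add(Mul(Mul(-3, -18), 64), 975))) = Mul(-1, Add(1042668, Add(Mul(54, 64), 975))) = Mul(-1, Add(1042668, Add(3456, 975))) = Mul(-1, Add(1042668, 4431)) = Mul(-1, 1047099) = -1047099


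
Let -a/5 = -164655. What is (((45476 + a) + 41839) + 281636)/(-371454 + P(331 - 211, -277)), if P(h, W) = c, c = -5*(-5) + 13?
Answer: -596113/185708 ≈ -3.2099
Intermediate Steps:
a = 823275 (a = -5*(-164655) = 823275)
c = 38 (c = 25 + 13 = 38)
P(h, W) = 38
(((45476 + a) + 41839) + 281636)/(-371454 + P(331 - 211, -277)) = (((45476 + 823275) + 41839) + 281636)/(-371454 + 38) = ((868751 + 41839) + 281636)/(-371416) = (910590 + 281636)*(-1/371416) = 1192226*(-1/371416) = -596113/185708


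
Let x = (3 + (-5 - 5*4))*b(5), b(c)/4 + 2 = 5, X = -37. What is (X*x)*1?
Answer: 9768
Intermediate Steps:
b(c) = 12 (b(c) = -8 + 4*5 = -8 + 20 = 12)
x = -264 (x = (3 + (-5 - 5*4))*12 = (3 + (-5 - 20))*12 = (3 - 25)*12 = -22*12 = -264)
(X*x)*1 = -37*(-264)*1 = 9768*1 = 9768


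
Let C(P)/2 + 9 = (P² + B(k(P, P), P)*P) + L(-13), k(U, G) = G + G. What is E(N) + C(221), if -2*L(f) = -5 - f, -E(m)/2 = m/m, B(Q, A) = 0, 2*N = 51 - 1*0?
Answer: 97654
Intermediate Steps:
N = 51/2 (N = (51 - 1*0)/2 = (51 + 0)/2 = (½)*51 = 51/2 ≈ 25.500)
k(U, G) = 2*G
E(m) = -2 (E(m) = -2*m/m = -2*1 = -2)
L(f) = 5/2 + f/2 (L(f) = -(-5 - f)/2 = 5/2 + f/2)
C(P) = -26 + 2*P² (C(P) = -18 + 2*((P² + 0*P) + (5/2 + (½)*(-13))) = -18 + 2*((P² + 0) + (5/2 - 13/2)) = -18 + 2*(P² - 4) = -18 + 2*(-4 + P²) = -18 + (-8 + 2*P²) = -26 + 2*P²)
E(N) + C(221) = -2 + (-26 + 2*221²) = -2 + (-26 + 2*48841) = -2 + (-26 + 97682) = -2 + 97656 = 97654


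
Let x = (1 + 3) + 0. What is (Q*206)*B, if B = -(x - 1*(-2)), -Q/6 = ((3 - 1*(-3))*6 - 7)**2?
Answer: 6236856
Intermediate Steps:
x = 4 (x = 4 + 0 = 4)
Q = -5046 (Q = -6*((3 - 1*(-3))*6 - 7)**2 = -6*((3 + 3)*6 - 7)**2 = -6*(6*6 - 7)**2 = -6*(36 - 7)**2 = -6*29**2 = -6*841 = -5046)
B = -6 (B = -(4 - 1*(-2)) = -(4 + 2) = -1*6 = -6)
(Q*206)*B = -5046*206*(-6) = -1039476*(-6) = 6236856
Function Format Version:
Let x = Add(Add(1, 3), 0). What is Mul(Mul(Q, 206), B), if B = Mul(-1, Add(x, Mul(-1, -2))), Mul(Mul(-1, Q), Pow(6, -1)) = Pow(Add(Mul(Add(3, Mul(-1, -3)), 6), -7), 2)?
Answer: 6236856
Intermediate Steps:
x = 4 (x = Add(4, 0) = 4)
Q = -5046 (Q = Mul(-6, Pow(Add(Mul(Add(3, Mul(-1, -3)), 6), -7), 2)) = Mul(-6, Pow(Add(Mul(Add(3, 3), 6), -7), 2)) = Mul(-6, Pow(Add(Mul(6, 6), -7), 2)) = Mul(-6, Pow(Add(36, -7), 2)) = Mul(-6, Pow(29, 2)) = Mul(-6, 841) = -5046)
B = -6 (B = Mul(-1, Add(4, Mul(-1, -2))) = Mul(-1, Add(4, 2)) = Mul(-1, 6) = -6)
Mul(Mul(Q, 206), B) = Mul(Mul(-5046, 206), -6) = Mul(-1039476, -6) = 6236856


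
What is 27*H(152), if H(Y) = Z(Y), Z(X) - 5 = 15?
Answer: 540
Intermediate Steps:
Z(X) = 20 (Z(X) = 5 + 15 = 20)
H(Y) = 20
27*H(152) = 27*20 = 540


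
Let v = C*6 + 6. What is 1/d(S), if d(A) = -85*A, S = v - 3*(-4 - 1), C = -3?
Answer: -1/255 ≈ -0.0039216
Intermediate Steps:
v = -12 (v = -3*6 + 6 = -18 + 6 = -12)
S = 3 (S = -12 - 3*(-4 - 1) = -12 - 3*(-5) = -12 - 1*(-15) = -12 + 15 = 3)
1/d(S) = 1/(-85*3) = 1/(-255) = -1/255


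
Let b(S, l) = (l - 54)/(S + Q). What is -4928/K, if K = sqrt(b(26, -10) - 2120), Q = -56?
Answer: 112*I*sqrt(330)/19 ≈ 107.08*I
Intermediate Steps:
b(S, l) = (-54 + l)/(-56 + S) (b(S, l) = (l - 54)/(S - 56) = (-54 + l)/(-56 + S))
K = 38*I*sqrt(330)/15 (K = sqrt((-54 - 10)/(-56 + 26) - 2120) = sqrt(-64/(-30) - 2120) = sqrt(-1/30*(-64) - 2120) = sqrt(32/15 - 2120) = sqrt(-31768/15) = 38*I*sqrt(330)/15 ≈ 46.02*I)
-4928/K = -4928*(-I*sqrt(330)/836) = -(-112)*I*sqrt(330)/19 = 112*I*sqrt(330)/19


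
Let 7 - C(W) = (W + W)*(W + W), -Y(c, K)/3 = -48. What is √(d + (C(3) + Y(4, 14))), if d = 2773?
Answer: 38*√2 ≈ 53.740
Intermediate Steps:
Y(c, K) = 144 (Y(c, K) = -3*(-48) = 144)
C(W) = 7 - 4*W² (C(W) = 7 - (W + W)*(W + W) = 7 - 2*W*2*W = 7 - 4*W²)
√(d + (C(3) + Y(4, 14))) = √(2773 + ((7 - 4*3²) + 144)) = √(2773 + ((7 - 4*9) + 144)) = √(2773 + ((7 - 36) + 144)) = √(2773 + (-29 + 144)) = √(2773 + 115) = √2888 = 38*√2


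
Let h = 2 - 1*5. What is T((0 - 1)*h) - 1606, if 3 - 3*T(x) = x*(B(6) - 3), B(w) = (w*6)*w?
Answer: -1818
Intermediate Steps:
h = -3 (h = 2 - 5 = -3)
B(w) = 6*w² (B(w) = (6*w)*w = 6*w²)
T(x) = 1 - 71*x (T(x) = 1 - x*(6*6² - 3)/3 = 1 - x*(6*36 - 3)/3 = 1 - x*(216 - 3)/3 = 1 - x*213/3 = 1 - 71*x)
T((0 - 1)*h) - 1606 = (1 - 71*(0 - 1)*(-3)) - 1606 = (1 - (-71)*(-3)) - 1606 = (1 - 71*3) - 1606 = (1 - 213) - 1606 = -212 - 1606 = -1818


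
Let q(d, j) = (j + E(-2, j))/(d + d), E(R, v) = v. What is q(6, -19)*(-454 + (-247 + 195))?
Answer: 4807/3 ≈ 1602.3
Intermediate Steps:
q(d, j) = j/d (q(d, j) = (j + j)/(d + d) = (2*j)/((2*d)) = (2*j)*(1/(2*d)) = j/d)
q(6, -19)*(-454 + (-247 + 195)) = (-19/6)*(-454 + (-247 + 195)) = (-19*⅙)*(-454 - 52) = -19/6*(-506) = 4807/3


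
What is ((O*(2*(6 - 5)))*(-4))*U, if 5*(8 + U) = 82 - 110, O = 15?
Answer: 1632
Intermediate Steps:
U = -68/5 (U = -8 + (82 - 110)/5 = -8 + (⅕)*(-28) = -8 - 28/5 = -68/5 ≈ -13.600)
((O*(2*(6 - 5)))*(-4))*U = ((15*(2*(6 - 5)))*(-4))*(-68/5) = ((15*(2*1))*(-4))*(-68/5) = ((15*2)*(-4))*(-68/5) = (30*(-4))*(-68/5) = -120*(-68/5) = 1632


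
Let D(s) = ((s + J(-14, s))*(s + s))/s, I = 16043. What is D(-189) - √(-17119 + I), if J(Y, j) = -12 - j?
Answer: -24 - 2*I*√269 ≈ -24.0 - 32.802*I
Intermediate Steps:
D(s) = -24 (D(s) = ((s + (-12 - s))*(s + s))/s = (-24*s)/s = -24)
D(-189) - √(-17119 + I) = -24 - √(-17119 + 16043) = -24 - √(-1076) = -24 - 2*I*√269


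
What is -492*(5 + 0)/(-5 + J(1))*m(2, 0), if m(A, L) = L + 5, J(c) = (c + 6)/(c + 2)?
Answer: 9225/2 ≈ 4612.5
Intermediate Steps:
J(c) = (6 + c)/(2 + c)
m(A, L) = 5 + L
-492*(5 + 0)/(-5 + J(1))*m(2, 0) = -492*(5 + 0)/(-5 + (6 + 1)/(2 + 1))*(5 + 0) = -492*5/(-5 + 7/3)*5 = -492*5/(-8/3)*5 = -492*5*(-3/8)*5 = -(-1845)*5/2 = -492*(-75/8) = 9225/2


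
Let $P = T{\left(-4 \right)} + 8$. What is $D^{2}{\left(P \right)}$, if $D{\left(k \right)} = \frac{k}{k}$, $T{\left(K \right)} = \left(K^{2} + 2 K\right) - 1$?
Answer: $1$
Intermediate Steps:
$T{\left(K \right)} = -1 + K^{2} + 2 K$
$P = 15$ ($P = \left(-1 + \left(-4\right)^{2} + 2 \left(-4\right)\right) + 8 = \left(-1 + 16 - 8\right) + 8 = 7 + 8 = 15$)
$D{\left(k \right)} = 1$
$D^{2}{\left(P \right)} = 1^{2} = 1$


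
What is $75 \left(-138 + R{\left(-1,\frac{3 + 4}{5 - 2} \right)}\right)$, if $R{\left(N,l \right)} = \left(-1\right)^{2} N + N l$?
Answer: $-10600$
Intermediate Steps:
$R{\left(N,l \right)} = N + N l$ ($R{\left(N,l \right)} = 1 N + N l = N + N l$)
$75 \left(-138 + R{\left(-1,\frac{3 + 4}{5 - 2} \right)}\right) = 75 \left(-138 - \left(1 + \frac{3 + 4}{5 - 2}\right)\right) = 75 \left(-138 - \left(1 + \frac{7}{3}\right)\right) = 75 \left(-138 - \frac{10}{3}\right) = 75 \left(- \frac{424}{3}\right) = -10600$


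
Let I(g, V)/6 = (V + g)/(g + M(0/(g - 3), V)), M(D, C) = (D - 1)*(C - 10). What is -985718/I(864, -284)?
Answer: -95121787/290 ≈ -3.2801e+5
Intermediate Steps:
M(D, C) = (-1 + D)*(-10 + C)
I(g, V) = 6*(V + g)/(10 + g - V) (I(g, V) = 6*((V + g)/(g + (10 - V - 10*0/(g - 3) + V*(0/(g - 3))))) = 6*((V + g)/(g + (10 - V - 10*0/(-3 + g) + V*(0/(-3 + g))))) = 6*((V + g)/(g + (10 - V - 10*0 + V*0))) = 6*((V + g)/(g + (10 - V + 0 + 0))) = 6*((V + g)/(g + (10 - V))) = 6*((V + g)/(10 + g - V)) = 6*(V + g)/(10 + g - V))
-985718/I(864, -284) = -985718*(10 + 864 - 1*(-284))/(6*(-284 + 864)) = -985718/(6*580/(10 + 864 + 284)) = -985718/(6*580/1158) = -985718/(6*(1/1158)*580) = -985718/580/193 = -985718*193/580 = -95121787/290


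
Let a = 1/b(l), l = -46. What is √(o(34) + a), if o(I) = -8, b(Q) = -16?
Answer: I*√129/4 ≈ 2.8395*I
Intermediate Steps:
a = -1/16 (a = 1/(-16) = -1/16 ≈ -0.062500)
√(o(34) + a) = √(-8 - 1/16) = √(-129/16) = I*√129/4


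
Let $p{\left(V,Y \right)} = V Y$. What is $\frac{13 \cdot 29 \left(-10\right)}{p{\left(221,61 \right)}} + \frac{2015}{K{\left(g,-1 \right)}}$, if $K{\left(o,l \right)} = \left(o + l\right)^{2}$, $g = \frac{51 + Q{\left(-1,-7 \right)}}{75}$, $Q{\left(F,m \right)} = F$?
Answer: $\frac{18805705}{1037} \approx 18135.0$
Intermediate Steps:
$g = \frac{2}{3}$ ($g = \frac{51 - 1}{75} = 50 \cdot \frac{1}{75} = \frac{2}{3} \approx 0.66667$)
$K{\left(o,l \right)} = \left(l + o\right)^{2}$
$\frac{13 \cdot 29 \left(-10\right)}{p{\left(221,61 \right)}} + \frac{2015}{K{\left(g,-1 \right)}} = \frac{13 \cdot 29 \left(-10\right)}{221 \cdot 61} + \frac{2015}{\left(-1 + \frac{2}{3}\right)^{2}} = \frac{377 \left(-10\right)}{13481} + \frac{2015}{\left(- \frac{1}{3}\right)^{2}} = \left(-3770\right) \frac{1}{13481} + 2015 \frac{1}{\frac{1}{9}} = - \frac{290}{1037} + 2015 \cdot 9 = - \frac{290}{1037} + 18135 = \frac{18805705}{1037}$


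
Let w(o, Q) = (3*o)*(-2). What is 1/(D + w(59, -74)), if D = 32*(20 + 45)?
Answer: 1/1726 ≈ 0.00057937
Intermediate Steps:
w(o, Q) = -6*o
D = 2080 (D = 32*65 = 2080)
1/(D + w(59, -74)) = 1/(2080 - 6*59) = 1/(2080 - 354) = 1/1726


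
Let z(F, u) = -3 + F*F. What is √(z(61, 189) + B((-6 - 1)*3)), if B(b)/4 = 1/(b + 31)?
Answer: 4*√5810/5 ≈ 60.979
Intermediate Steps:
z(F, u) = -3 + F²
B(b) = 4/(31 + b) (B(b) = 4/(b + 31) = 4/(31 + b))
√(z(61, 189) + B((-6 - 1)*3)) = √((-3 + 61²) + 4/(31 + (-6 - 1)*3)) = √((-3 + 3721) + 4/(31 - 7*3)) = √(3718 + 4/(31 - 21)) = √(3718 + 4/10) = √(3718 + 4*(⅒)) = √(3718 + ⅖) = √(18592/5) = 4*√5810/5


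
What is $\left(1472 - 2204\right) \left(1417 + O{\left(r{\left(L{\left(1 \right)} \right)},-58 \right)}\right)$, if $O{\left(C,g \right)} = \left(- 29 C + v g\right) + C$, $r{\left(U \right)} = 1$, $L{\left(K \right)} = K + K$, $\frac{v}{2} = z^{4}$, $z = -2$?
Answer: $341844$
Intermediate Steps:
$v = 32$ ($v = 2 \left(-2\right)^{4} = 2 \cdot 16 = 32$)
$L{\left(K \right)} = 2 K$
$O{\left(C,g \right)} = - 28 C + 32 g$ ($O{\left(C,g \right)} = \left(- 29 C + 32 g\right) + C = - 28 C + 32 g$)
$\left(1472 - 2204\right) \left(1417 + O{\left(r{\left(L{\left(1 \right)} \right)},-58 \right)}\right) = \left(1472 - 2204\right) \left(1417 + \left(\left(-28\right) 1 + 32 \left(-58\right)\right)\right) = - 732 \left(1417 - 1884\right) = \left(-732\right) \left(-467\right) = 341844$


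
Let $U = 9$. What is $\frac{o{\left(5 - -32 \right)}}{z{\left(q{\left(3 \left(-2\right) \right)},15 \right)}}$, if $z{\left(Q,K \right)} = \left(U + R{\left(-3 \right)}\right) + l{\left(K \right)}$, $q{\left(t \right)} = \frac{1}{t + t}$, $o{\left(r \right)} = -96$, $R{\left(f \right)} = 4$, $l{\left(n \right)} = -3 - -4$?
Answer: $- \frac{48}{7} \approx -6.8571$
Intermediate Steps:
$l{\left(n \right)} = 1$ ($l{\left(n \right)} = -3 + 4 = 1$)
$q{\left(t \right)} = \frac{1}{2 t}$
$z{\left(Q,K \right)} = 14$ ($z{\left(Q,K \right)} = \left(9 + 4\right) + 1 = 13 + 1 = 14$)
$\frac{o{\left(5 - -32 \right)}}{z{\left(q{\left(3 \left(-2\right) \right)},15 \right)}} = - \frac{96}{14} = \left(-96\right) \frac{1}{14} = - \frac{48}{7}$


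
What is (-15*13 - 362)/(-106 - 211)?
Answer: 557/317 ≈ 1.7571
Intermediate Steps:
(-15*13 - 362)/(-106 - 211) = (-195 - 362)/(-317) = -557*(-1/317) = 557/317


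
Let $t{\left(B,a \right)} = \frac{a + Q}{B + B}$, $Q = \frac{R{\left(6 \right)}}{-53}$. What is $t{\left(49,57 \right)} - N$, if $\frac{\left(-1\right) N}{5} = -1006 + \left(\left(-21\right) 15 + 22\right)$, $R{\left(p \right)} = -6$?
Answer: $- \frac{33732003}{5194} \approx -6494.4$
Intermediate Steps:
$N = 6495$ ($N = - 5 \left(-1006 + \left(\left(-21\right) 15 + 22\right)\right) = - 5 \left(-1006 + \left(-315 + 22\right)\right) = - 5 \left(-1006 - 293\right) = \left(-5\right) \left(-1299\right) = 6495$)
$Q = \frac{6}{53}$ ($Q = - \frac{6}{-53} = \left(-6\right) \left(- \frac{1}{53}\right) = \frac{6}{53} \approx 0.11321$)
$t{\left(B,a \right)} = \frac{\frac{6}{53} + a}{2 B}$ ($t{\left(B,a \right)} = \frac{a + \frac{6}{53}}{B + B} = \frac{\frac{6}{53} + a}{2 B}$)
$t{\left(49,57 \right)} - N = \frac{6 + 53 \cdot 57}{106 \cdot 49} - 6495 = \frac{1}{106} \cdot \frac{1}{49} \left(6 + 3021\right) - 6495 = \frac{1}{106} \cdot \frac{1}{49} \cdot 3027 - 6495 = \frac{3027}{5194} - 6495 = - \frac{33732003}{5194}$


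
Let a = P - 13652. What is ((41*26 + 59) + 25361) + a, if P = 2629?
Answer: 15463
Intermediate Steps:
a = -11023 (a = 2629 - 13652 = -11023)
((41*26 + 59) + 25361) + a = ((41*26 + 59) + 25361) - 11023 = ((1066 + 59) + 25361) - 11023 = (1125 + 25361) - 11023 = 26486 - 11023 = 15463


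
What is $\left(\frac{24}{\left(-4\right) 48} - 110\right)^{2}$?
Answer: $\frac{776161}{64} \approx 12128.0$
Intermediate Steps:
$\left(\frac{24}{\left(-4\right) 48} - 110\right)^{2} = \left(\frac{24}{-192} - 110\right)^{2} = \left(24 \left(- \frac{1}{192}\right) - 110\right)^{2} = \left(- \frac{1}{8} - 110\right)^{2} = \left(- \frac{881}{8}\right)^{2} = \frac{776161}{64}$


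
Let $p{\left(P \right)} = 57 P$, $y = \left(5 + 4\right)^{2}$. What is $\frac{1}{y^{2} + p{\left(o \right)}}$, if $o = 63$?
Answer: $\frac{1}{10152} \approx 9.8503 \cdot 10^{-5}$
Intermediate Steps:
$y = 81$ ($y = 9^{2} = 81$)
$\frac{1}{y^{2} + p{\left(o \right)}} = \frac{1}{81^{2} + 57 \cdot 63} = \frac{1}{6561 + 3591} = \frac{1}{10152}$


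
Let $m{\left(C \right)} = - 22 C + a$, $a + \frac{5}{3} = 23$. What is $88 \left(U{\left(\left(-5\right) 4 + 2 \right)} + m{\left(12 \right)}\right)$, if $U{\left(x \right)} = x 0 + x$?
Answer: $- \frac{68816}{3} \approx -22939.0$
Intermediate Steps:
$a = \frac{64}{3}$ ($a = - \frac{5}{3} + 23 = \frac{64}{3} \approx 21.333$)
$m{\left(C \right)} = \frac{64}{3} - 22 C$ ($m{\left(C \right)} = - 22 C + \frac{64}{3} = \frac{64}{3} - 22 C$)
$U{\left(x \right)} = x$ ($U{\left(x \right)} = 0 + x = x$)
$88 \left(U{\left(\left(-5\right) 4 + 2 \right)} + m{\left(12 \right)}\right) = 88 \left(\left(\left(-5\right) 4 + 2\right) + \left(\frac{64}{3} - 264\right)\right) = 88 \left(\left(-20 + 2\right) + \left(\frac{64}{3} - 264\right)\right) = 88 \left(-18 - \frac{728}{3}\right) = 88 \left(- \frac{782}{3}\right) = - \frac{68816}{3}$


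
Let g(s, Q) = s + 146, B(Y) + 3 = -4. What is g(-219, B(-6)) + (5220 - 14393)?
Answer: -9246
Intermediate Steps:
B(Y) = -7 (B(Y) = -3 - 4 = -7)
g(s, Q) = 146 + s
g(-219, B(-6)) + (5220 - 14393) = (146 - 219) + (5220 - 14393) = -73 - 9173 = -9246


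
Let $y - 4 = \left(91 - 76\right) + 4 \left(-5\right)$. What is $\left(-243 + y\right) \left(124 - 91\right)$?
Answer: $-8052$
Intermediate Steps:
$y = -1$ ($y = 4 + \left(\left(91 - 76\right) + 4 \left(-5\right)\right) = 4 + \left(15 - 20\right) = 4 - 5 = -1$)
$\left(-243 + y\right) \left(124 - 91\right) = \left(-243 - 1\right) \left(124 - 91\right) = \left(-244\right) 33 = -8052$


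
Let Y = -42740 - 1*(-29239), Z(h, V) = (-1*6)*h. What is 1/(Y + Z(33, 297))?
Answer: -1/13699 ≈ -7.2998e-5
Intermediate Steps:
Z(h, V) = -6*h
Y = -13501 (Y = -42740 + 29239 = -13501)
1/(Y + Z(33, 297)) = 1/(-13501 - 6*33) = 1/(-13501 - 198) = 1/(-13699) = -1/13699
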